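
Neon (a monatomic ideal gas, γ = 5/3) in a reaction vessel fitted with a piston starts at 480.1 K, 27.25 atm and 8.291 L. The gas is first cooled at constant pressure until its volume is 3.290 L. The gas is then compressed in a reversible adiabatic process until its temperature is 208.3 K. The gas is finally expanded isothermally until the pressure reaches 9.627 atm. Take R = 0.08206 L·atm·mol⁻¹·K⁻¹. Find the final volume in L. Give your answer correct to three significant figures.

V₄ ≈ 10.2 L

P constant ⇒ V ∝ T: P₂ = P₁; T₂ = T₁·(V₂/V₁) = 190.5 K.
Adiabatic (γ = 5/3), T V^(γ−1) and P V^γ constant: P₃ = P₂·(T₃/T₂)^(γ/(γ−1)) = 34.06 atm; V₃ = V₂·(T₂/T₃)^(1/(γ−1)) = 2.878 L.
T constant ⇒ Boyle's law P V = const: T₄ = T₃; V₄ = V₃·(P₃/P₄) = 10.18 L.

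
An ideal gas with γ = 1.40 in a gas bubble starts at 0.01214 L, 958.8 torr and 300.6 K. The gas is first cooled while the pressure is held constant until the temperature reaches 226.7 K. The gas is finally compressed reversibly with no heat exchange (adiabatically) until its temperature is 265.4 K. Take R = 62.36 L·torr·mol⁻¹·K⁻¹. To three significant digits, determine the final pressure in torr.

Isobaric, so V/T is constant: P₂ = P₁; V₂ = V₁·(T₂/T₁) = 0.009155 L.
Reversible adiabatic, γ = 1.40: P₃ = P₂·(T₃/T₂)^(γ/(γ−1)) = 1665 torr; V₃ = V₂·(T₂/T₃)^(1/(γ−1)) = 0.006174 L.

P₃ ≈ 1.66e+03 torr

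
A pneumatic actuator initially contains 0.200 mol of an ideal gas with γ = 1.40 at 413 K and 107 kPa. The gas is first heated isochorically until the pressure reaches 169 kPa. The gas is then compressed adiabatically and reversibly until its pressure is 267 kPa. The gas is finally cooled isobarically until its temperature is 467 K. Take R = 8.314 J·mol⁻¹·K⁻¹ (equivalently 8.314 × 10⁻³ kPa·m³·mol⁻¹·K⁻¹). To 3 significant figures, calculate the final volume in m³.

V₄ ≈ 0.00291 m³

From PV = nRT: V₁ = nRT₁/P₁ = 0.006418 m³.
Isochoric, so P/T is constant: V₂ = V₁; T₂ = T₁·(P₂/P₁) = 652.3 K.
Adiabatic (γ = 1.40), T V^(γ−1) and P V^γ constant: T₃ = T₂·(P₃/P₂)^((γ−1)/γ) = 743.4 K; V₃ = V₂·(P₂/P₃)^(1/γ) = 0.004629 m³.
P constant ⇒ V ∝ T: P₄ = P₃; V₄ = V₃·(T₄/T₃) = 0.002908 m³.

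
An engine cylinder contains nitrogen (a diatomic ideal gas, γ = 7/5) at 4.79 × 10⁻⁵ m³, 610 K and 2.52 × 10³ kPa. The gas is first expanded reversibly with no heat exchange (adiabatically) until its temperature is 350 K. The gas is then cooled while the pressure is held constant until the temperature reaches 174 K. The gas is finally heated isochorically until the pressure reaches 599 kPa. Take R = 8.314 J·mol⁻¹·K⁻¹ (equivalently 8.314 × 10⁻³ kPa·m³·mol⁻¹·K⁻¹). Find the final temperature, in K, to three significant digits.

Adiabatic (γ = 7/5), T V^(γ−1) and P V^γ constant: P₂ = P₁·(T₂/T₁)^(γ/(γ−1)) = 360.6 kPa; V₂ = V₁·(T₁/T₂)^(1/(γ−1)) = 0.0001921 m³.
P constant ⇒ V ∝ T: P₃ = P₂; V₃ = V₂·(T₃/T₂) = 9.549e-05 m³.
Isochoric, so P/T is constant: V₄ = V₃; T₄ = T₃·(P₄/P₃) = 289.1 K.

T₄ ≈ 289 K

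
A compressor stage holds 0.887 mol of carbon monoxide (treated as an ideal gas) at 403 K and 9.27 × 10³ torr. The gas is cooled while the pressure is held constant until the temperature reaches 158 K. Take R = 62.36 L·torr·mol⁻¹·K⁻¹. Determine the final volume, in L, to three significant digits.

V₂ ≈ 0.943 L

From PV = nRT: V₁ = nRT₁/P₁ = 2.405 L.
Isobaric, so V/T is constant: P₂ = P₁; V₂ = V₁·(T₂/T₁) = 0.9428 L.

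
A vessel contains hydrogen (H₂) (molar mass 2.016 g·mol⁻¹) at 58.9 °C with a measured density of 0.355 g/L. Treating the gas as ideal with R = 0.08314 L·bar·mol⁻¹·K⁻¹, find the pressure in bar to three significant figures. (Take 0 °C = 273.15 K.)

P ≈ 4.86 bar

ρ = PM/(RT) ⇒ P = ρRT/M = (0.355 × 0.08314 × 332.0) / 2.016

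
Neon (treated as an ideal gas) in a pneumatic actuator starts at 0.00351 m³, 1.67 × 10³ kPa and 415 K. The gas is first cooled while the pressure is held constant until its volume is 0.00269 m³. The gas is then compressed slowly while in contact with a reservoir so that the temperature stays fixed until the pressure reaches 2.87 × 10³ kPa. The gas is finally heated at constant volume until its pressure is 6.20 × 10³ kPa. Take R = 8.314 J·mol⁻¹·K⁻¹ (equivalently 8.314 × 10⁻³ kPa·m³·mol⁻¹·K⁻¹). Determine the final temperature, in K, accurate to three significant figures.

Isobaric, so V/T is constant: P₂ = P₁; T₂ = T₁·(V₂/V₁) = 318.0 K.
Isothermal, so P V is constant: T₃ = T₂; V₃ = V₂·(P₂/P₃) = 0.001565 m³.
V constant ⇒ P ∝ T: V₄ = V₃; T₄ = T₃·(P₄/P₃) = 687.1 K.

T₄ ≈ 687 K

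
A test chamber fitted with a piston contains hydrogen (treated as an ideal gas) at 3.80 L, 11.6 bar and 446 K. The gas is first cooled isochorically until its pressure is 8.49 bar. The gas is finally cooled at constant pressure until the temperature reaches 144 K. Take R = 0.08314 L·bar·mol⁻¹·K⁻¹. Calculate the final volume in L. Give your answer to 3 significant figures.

V₃ ≈ 1.68 L

Isochoric, so P/T is constant: V₂ = V₁; T₂ = T₁·(P₂/P₁) = 326.4 K.
P constant ⇒ V ∝ T: P₃ = P₂; V₃ = V₂·(T₃/T₂) = 1.676 L.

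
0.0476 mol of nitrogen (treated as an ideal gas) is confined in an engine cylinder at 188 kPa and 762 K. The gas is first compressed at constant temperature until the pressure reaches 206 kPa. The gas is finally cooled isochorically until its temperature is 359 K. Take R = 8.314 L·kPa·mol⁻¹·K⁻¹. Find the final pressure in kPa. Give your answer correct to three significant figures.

P₃ ≈ 97.1 kPa

From PV = nRT: V₁ = nRT₁/P₁ = 1.604 L.
T constant ⇒ Boyle's law P V = const: T₂ = T₁; V₂ = V₁·(P₁/P₂) = 1.464 L.
V constant ⇒ P ∝ T: V₃ = V₂; P₃ = P₂·(T₃/T₂) = 97.05 kPa.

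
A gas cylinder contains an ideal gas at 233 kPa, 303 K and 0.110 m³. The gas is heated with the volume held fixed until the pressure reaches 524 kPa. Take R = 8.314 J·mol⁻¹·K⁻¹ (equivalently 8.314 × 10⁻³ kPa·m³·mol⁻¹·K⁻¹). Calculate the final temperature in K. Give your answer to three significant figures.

V constant ⇒ P ∝ T: V₂ = V₁; T₂ = T₁·(P₂/P₁) = 681.4 K.

T₂ ≈ 681 K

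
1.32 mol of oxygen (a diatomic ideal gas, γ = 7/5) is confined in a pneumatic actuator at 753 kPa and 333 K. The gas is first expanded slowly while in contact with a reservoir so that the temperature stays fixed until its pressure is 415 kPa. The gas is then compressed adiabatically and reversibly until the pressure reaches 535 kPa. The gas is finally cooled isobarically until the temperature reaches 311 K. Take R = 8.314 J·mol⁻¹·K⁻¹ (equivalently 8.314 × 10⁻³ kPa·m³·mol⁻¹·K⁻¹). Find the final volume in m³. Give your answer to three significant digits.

From PV = nRT: V₁ = nRT₁/P₁ = 0.004853 m³.
Isothermal, so P V is constant: T₂ = T₁; V₂ = V₁·(P₁/P₂) = 0.008806 m³.
Reversible adiabatic, γ = 7/5: T₃ = T₂·(P₃/P₂)^((γ−1)/γ) = 358.1 K; V₃ = V₂·(P₂/P₃)^(1/γ) = 0.007345 m³.
Isobaric, so V/T is constant: P₄ = P₃; V₄ = V₃·(T₄/T₃) = 0.006380 m³.

V₄ ≈ 0.00638 m³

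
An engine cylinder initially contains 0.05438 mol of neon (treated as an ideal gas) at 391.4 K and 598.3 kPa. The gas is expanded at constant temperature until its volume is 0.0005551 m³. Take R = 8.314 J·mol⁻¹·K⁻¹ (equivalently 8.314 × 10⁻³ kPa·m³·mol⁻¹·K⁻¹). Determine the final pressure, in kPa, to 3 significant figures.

From PV = nRT: V₁ = nRT₁/P₁ = 0.0002958 m³.
T constant ⇒ Boyle's law P V = const: T₂ = T₁; P₂ = P₁·(V₁/V₂) = 318.8 kPa.

P₂ ≈ 319 kPa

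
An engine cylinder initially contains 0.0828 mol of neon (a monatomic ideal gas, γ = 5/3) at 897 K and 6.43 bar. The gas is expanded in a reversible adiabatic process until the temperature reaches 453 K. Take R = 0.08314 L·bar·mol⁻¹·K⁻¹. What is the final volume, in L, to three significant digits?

V₂ ≈ 2.68 L

From PV = nRT: V₁ = nRT₁/P₁ = 0.9603 L.
Reversible adiabatic, γ = 5/3: P₂ = P₁·(T₂/T₁)^(γ/(γ−1)) = 1.165 bar; V₂ = V₁·(T₁/T₂)^(1/(γ−1)) = 2.676 L.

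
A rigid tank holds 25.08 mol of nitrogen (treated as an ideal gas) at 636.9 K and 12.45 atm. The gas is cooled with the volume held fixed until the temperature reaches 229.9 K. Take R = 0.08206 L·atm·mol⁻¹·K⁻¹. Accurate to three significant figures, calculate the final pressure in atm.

P₂ ≈ 4.49 atm

From PV = nRT: V₁ = nRT₁/P₁ = 105.3 L.
Isochoric, so P/T is constant: V₂ = V₁; P₂ = P₁·(T₂/T₁) = 4.494 atm.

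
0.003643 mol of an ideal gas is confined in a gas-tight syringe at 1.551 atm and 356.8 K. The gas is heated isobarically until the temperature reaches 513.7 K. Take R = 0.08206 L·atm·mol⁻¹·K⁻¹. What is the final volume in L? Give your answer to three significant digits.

V₂ ≈ 0.0990 L

From PV = nRT: V₁ = nRT₁/P₁ = 0.06877 L.
P constant ⇒ V ∝ T: P₂ = P₁; V₂ = V₁·(T₂/T₁) = 0.09901 L.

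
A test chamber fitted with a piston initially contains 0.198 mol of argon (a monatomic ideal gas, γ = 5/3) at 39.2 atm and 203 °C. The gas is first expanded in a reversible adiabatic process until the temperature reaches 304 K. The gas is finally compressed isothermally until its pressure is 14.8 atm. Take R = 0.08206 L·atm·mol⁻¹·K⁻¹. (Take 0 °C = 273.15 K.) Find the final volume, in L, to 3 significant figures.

Convert: T₁ = 476.1 K.
From PV = nRT: V₁ = nRT₁/P₁ = 0.1974 L.
Adiabatic (γ = 5/3), T V^(γ−1) and P V^γ constant: P₂ = P₁·(T₂/T₁)^(γ/(γ−1)) = 12.77 atm; V₂ = V₁·(T₁/T₂)^(1/(γ−1)) = 0.3869 L.
T constant ⇒ Boyle's law P V = const: T₃ = T₂; V₃ = V₂·(P₂/P₃) = 0.3337 L.

V₃ ≈ 0.334 L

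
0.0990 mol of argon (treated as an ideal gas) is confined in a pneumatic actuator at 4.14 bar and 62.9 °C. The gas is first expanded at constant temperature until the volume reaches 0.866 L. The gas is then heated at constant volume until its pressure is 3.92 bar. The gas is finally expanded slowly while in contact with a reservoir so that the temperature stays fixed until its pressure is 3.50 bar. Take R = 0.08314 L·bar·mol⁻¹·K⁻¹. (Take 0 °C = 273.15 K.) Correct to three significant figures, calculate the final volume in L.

Convert: T₁ = 336.0 K.
From PV = nRT: V₁ = nRT₁/P₁ = 0.6681 L.
Isothermal, so P V is constant: T₂ = T₁; P₂ = P₁·(V₁/V₂) = 3.194 bar.
V constant ⇒ P ∝ T: V₃ = V₂; T₃ = T₂·(P₃/P₂) = 412.4 K.
T constant ⇒ Boyle's law P V = const: T₄ = T₃; V₄ = V₃·(P₃/P₄) = 0.9699 L.

V₄ ≈ 0.970 L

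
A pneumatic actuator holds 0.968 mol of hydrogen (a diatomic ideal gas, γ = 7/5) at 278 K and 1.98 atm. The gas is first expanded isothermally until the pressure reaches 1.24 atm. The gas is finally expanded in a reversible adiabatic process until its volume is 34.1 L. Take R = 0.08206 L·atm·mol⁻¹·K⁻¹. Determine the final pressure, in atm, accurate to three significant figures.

P₃ ≈ 0.499 atm

From PV = nRT: V₁ = nRT₁/P₁ = 11.15 L.
T constant ⇒ Boyle's law P V = const: T₂ = T₁; V₂ = V₁·(P₁/P₂) = 17.81 L.
Reversible adiabatic, γ = 7/5: T₃ = T₂·(V₂/V₃)^(γ−1) = 214.4 K; P₃ = P₂·(V₂/V₃)^γ = 0.4994 atm.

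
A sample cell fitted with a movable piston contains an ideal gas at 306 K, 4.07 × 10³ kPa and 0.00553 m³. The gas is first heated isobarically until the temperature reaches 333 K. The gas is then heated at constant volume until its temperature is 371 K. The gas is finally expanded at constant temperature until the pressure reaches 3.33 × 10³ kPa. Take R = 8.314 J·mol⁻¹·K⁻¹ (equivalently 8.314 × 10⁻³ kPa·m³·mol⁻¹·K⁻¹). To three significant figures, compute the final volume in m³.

V₄ ≈ 0.00819 m³

Isobaric, so V/T is constant: P₂ = P₁; V₂ = V₁·(T₂/T₁) = 0.006018 m³.
V constant ⇒ P ∝ T: V₃ = V₂; P₃ = P₂·(T₃/T₂) = 4534 kPa.
T constant ⇒ Boyle's law P V = const: T₄ = T₃; V₄ = V₃·(P₃/P₄) = 0.008195 m³.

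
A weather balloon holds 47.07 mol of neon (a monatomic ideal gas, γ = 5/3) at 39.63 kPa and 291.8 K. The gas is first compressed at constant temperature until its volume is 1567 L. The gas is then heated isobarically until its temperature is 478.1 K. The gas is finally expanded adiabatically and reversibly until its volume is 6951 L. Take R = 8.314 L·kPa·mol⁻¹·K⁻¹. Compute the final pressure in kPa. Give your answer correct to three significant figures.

From PV = nRT: V₁ = nRT₁/P₁ = 2881 L.
T constant ⇒ Boyle's law P V = const: T₂ = T₁; P₂ = P₁·(V₁/V₂) = 72.87 kPa.
Isobaric, so V/T is constant: P₃ = P₂; V₃ = V₂·(T₃/T₂) = 2567 L.
Reversible adiabatic, γ = 5/3: T₄ = T₃·(V₃/V₄)^(γ−1) = 246.1 K; P₄ = P₃·(V₃/V₄)^γ = 13.86 kPa.

P₄ ≈ 13.9 kPa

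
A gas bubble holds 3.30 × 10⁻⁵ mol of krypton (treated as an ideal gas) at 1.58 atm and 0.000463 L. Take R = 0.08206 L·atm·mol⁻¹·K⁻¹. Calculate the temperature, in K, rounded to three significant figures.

T ≈ 270 K

PV = nRT ⇒ T = PV/(nR) = (1.58 × 0.000463) / (3.30e-05 × 0.08206)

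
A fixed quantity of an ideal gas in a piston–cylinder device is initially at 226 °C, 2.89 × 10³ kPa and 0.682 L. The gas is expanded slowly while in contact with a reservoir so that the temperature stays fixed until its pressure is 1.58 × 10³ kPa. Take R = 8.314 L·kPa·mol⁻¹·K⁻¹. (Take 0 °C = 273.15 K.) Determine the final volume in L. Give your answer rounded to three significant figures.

Convert: T₁ = 499.1 K.
Isothermal, so P V is constant: T₂ = T₁; V₂ = V₁·(P₁/P₂) = 1.247 L.

V₂ ≈ 1.25 L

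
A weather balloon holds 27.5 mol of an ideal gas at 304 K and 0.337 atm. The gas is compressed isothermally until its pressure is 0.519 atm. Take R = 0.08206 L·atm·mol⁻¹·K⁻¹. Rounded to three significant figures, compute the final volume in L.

V₂ ≈ 1.32e+03 L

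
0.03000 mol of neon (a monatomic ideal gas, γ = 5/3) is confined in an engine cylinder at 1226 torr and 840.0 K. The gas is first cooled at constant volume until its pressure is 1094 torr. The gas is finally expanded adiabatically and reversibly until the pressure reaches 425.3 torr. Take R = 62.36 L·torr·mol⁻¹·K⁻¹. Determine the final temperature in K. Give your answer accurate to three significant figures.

From PV = nRT: V₁ = nRT₁/P₁ = 1.282 L.
V constant ⇒ P ∝ T: V₂ = V₁; T₂ = T₁·(P₂/P₁) = 749.6 K.
Adiabatic (γ = 5/3), T V^(γ−1) and P V^γ constant: T₃ = T₂·(P₃/P₂)^((γ−1)/γ) = 513.7 K; V₃ = V₂·(P₂/P₃)^(1/γ) = 2.259 L.

T₃ ≈ 514 K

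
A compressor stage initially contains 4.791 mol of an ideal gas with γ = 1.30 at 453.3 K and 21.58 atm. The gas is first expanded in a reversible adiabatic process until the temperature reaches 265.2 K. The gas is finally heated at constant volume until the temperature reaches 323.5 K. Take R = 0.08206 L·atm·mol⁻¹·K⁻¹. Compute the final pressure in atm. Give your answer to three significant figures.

P₃ ≈ 2.58 atm

From PV = nRT: V₁ = nRT₁/P₁ = 8.258 L.
Reversible adiabatic, γ = 1.30: P₂ = P₁·(T₂/T₁)^(γ/(γ−1)) = 2.114 atm; V₂ = V₁·(T₁/T₂)^(1/(γ−1)) = 49.31 L.
Isochoric, so P/T is constant: V₃ = V₂; P₃ = P₂·(T₃/T₂) = 2.579 atm.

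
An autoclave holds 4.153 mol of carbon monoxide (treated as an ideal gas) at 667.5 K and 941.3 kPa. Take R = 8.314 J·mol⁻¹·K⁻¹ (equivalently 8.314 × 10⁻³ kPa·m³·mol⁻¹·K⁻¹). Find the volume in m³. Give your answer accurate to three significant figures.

PV = nRT ⇒ V = nRT/P = (4.153 × 8.314 × 10⁻³ × 667.5) / 941.3

V ≈ 0.0245 m³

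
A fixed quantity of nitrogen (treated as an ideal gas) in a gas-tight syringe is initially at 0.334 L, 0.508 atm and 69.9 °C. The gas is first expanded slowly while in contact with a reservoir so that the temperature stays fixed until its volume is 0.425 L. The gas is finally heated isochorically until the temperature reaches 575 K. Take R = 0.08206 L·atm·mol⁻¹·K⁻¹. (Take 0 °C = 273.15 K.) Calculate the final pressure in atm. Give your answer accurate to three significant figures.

P₃ ≈ 0.669 atm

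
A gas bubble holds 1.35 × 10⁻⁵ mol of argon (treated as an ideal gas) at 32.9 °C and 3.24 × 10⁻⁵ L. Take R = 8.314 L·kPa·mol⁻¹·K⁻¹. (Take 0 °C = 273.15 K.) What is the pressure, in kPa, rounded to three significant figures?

P ≈ 1.06e+03 kPa

Convert: T = 306.05 K.
PV = nRT ⇒ P = nRT/V = (1.35e-05 × 8.314 × 306.05) / 3.24e-05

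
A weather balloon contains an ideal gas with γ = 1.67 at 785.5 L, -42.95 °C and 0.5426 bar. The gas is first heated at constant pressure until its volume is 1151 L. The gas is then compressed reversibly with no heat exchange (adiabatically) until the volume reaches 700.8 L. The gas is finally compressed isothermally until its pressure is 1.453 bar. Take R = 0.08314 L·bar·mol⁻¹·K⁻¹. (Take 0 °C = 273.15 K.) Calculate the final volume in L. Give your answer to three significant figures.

V₄ ≈ 599 L

Convert: T₁ = 230.2 K.
Isobaric, so V/T is constant: P₂ = P₁; T₂ = T₁·(V₂/V₁) = 337.3 K.
Adiabatic (γ = 1.67), T V^(γ−1) and P V^γ constant: T₃ = T₂·(V₂/V₃)^(γ−1) = 470.3 K; P₃ = P₂·(V₂/V₃)^γ = 1.243 bar.
T constant ⇒ Boyle's law P V = const: T₄ = T₃; V₄ = V₃·(P₃/P₄) = 599.3 L.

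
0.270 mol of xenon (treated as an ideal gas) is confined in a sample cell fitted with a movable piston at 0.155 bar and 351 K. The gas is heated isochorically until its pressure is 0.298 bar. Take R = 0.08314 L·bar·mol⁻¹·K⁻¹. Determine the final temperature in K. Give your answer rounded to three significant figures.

T₂ ≈ 675 K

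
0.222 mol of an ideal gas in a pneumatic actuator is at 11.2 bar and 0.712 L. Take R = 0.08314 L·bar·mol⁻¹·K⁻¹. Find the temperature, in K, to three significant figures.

PV = nRT ⇒ T = PV/(nR) = (11.2 × 0.712) / (0.222 × 0.08314)

T ≈ 432 K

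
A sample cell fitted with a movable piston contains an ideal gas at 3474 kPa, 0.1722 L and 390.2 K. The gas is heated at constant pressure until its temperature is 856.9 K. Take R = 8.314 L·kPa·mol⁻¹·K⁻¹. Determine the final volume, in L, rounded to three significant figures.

P constant ⇒ V ∝ T: P₂ = P₁; V₂ = V₁·(T₂/T₁) = 0.3782 L.

V₂ ≈ 0.378 L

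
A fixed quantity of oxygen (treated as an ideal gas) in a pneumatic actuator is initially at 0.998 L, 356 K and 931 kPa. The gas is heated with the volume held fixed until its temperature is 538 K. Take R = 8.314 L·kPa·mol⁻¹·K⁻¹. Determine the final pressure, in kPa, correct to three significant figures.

V constant ⇒ P ∝ T: V₂ = V₁; P₂ = P₁·(T₂/T₁) = 1407 kPa.

P₂ ≈ 1.41e+03 kPa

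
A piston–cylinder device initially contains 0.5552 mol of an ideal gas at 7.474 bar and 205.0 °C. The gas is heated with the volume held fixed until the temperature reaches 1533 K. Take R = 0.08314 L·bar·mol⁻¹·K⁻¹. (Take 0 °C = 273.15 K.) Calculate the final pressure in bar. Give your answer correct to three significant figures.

P₂ ≈ 24.0 bar

Convert: T₁ = 478.1 K.
From PV = nRT: V₁ = nRT₁/P₁ = 2.953 L.
V constant ⇒ P ∝ T: V₂ = V₁; P₂ = P₁·(T₂/T₁) = 23.96 bar.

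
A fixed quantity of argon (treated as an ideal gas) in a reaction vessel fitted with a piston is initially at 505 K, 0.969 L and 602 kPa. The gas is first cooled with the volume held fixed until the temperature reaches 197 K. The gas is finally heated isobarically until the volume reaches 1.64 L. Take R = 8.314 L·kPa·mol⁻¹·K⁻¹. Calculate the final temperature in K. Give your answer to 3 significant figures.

T₃ ≈ 333 K

V constant ⇒ P ∝ T: V₂ = V₁; P₂ = P₁·(T₂/T₁) = 234.8 kPa.
Isobaric, so V/T is constant: P₃ = P₂; T₃ = T₂·(V₃/V₂) = 333.4 K.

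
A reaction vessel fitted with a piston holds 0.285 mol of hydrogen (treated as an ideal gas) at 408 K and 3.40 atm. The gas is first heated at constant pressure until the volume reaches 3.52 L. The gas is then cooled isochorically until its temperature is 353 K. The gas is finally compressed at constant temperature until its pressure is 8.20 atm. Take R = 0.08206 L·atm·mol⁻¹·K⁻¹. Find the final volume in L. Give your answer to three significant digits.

V₄ ≈ 1.01 L

From PV = nRT: V₁ = nRT₁/P₁ = 2.806 L.
P constant ⇒ V ∝ T: P₂ = P₁; T₂ = T₁·(V₂/V₁) = 511.7 K.
V constant ⇒ P ∝ T: V₃ = V₂; P₃ = P₂·(T₃/T₂) = 2.345 atm.
T constant ⇒ Boyle's law P V = const: T₄ = T₃; V₄ = V₃·(P₃/P₄) = 1.007 L.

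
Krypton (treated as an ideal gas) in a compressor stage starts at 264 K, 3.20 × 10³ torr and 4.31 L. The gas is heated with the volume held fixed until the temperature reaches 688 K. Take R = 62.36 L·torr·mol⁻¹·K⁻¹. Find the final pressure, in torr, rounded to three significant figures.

P₂ ≈ 8.34e+03 torr

V constant ⇒ P ∝ T: V₂ = V₁; P₂ = P₁·(T₂/T₁) = 8339 torr.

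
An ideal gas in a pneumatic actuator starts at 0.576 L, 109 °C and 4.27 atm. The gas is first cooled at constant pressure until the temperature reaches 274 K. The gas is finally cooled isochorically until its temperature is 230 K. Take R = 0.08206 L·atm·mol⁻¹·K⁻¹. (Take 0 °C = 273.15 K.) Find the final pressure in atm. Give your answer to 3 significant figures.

P₃ ≈ 3.58 atm

Convert: T₁ = 382.1 K.
Isobaric, so V/T is constant: P₂ = P₁; V₂ = V₁·(T₂/T₁) = 0.4130 L.
V constant ⇒ P ∝ T: V₃ = V₂; P₃ = P₂·(T₃/T₂) = 3.584 atm.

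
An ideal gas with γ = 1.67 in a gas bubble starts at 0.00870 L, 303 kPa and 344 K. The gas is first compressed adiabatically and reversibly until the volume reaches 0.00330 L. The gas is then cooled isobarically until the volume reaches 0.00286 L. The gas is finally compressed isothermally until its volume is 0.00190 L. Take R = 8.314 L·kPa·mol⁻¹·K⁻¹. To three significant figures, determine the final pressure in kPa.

P₄ ≈ 2.30e+03 kPa

Adiabatic (γ = 1.67), T V^(γ−1) and P V^γ constant: T₂ = T₁·(V₁/V₂)^(γ−1) = 658.6 K; P₂ = P₁·(V₁/V₂)^γ = 1529 kPa.
P constant ⇒ V ∝ T: P₃ = P₂; T₃ = T₂·(V₃/V₂) = 570.8 K.
T constant ⇒ Boyle's law P V = const: T₄ = T₃; P₄ = P₃·(V₃/V₄) = 2302 kPa.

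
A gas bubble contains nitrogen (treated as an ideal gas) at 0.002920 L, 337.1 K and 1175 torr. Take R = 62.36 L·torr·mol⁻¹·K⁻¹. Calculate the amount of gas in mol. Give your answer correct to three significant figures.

n ≈ 0.000163 mol

PV = nRT ⇒ n = PV/(RT) = (1175 × 0.002920) / (62.36 × 337.1)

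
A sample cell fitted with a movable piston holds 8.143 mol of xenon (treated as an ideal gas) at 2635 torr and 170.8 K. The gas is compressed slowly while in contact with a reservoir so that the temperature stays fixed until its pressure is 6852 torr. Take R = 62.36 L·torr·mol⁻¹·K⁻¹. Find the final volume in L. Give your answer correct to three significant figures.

From PV = nRT: V₁ = nRT₁/P₁ = 32.92 L.
T constant ⇒ Boyle's law P V = const: T₂ = T₁; V₂ = V₁·(P₁/P₂) = 12.66 L.

V₂ ≈ 12.7 L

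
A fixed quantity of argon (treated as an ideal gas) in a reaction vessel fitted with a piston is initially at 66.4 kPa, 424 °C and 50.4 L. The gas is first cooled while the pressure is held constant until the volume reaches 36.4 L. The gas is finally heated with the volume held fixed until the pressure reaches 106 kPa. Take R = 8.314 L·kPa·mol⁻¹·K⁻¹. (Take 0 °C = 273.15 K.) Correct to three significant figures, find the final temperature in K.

T₃ ≈ 804 K

Convert: T₁ = 697.1 K.
P constant ⇒ V ∝ T: P₂ = P₁; T₂ = T₁·(V₂/V₁) = 503.5 K.
V constant ⇒ P ∝ T: V₃ = V₂; T₃ = T₂·(P₃/P₂) = 803.8 K.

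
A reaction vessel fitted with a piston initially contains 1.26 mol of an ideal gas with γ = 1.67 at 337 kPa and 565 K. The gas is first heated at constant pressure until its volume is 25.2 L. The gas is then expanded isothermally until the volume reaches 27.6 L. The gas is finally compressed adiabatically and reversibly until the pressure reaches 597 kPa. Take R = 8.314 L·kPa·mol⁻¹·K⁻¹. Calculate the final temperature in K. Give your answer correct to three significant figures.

From PV = nRT: V₁ = nRT₁/P₁ = 17.56 L.
P constant ⇒ V ∝ T: P₂ = P₁; T₂ = T₁·(V₂/V₁) = 810.7 K.
Isothermal, so P V is constant: T₃ = T₂; P₃ = P₂·(V₂/V₃) = 307.7 kPa.
Adiabatic (γ = 1.67), T V^(γ−1) and P V^γ constant: T₄ = T₃·(P₄/P₃)^((γ−1)/γ) = 1058 K; V₄ = V₃·(P₃/P₄)^(1/γ) = 18.56 L.

T₄ ≈ 1.06e+03 K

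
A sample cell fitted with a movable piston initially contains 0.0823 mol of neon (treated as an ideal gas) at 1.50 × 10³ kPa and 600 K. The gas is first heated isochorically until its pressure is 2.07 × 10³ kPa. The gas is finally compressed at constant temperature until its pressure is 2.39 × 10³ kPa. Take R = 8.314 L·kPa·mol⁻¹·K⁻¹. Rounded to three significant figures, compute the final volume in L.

V₃ ≈ 0.237 L

From PV = nRT: V₁ = nRT₁/P₁ = 0.2737 L.
Isochoric, so P/T is constant: V₂ = V₁; T₂ = T₁·(P₂/P₁) = 828.0 K.
Isothermal, so P V is constant: T₃ = T₂; V₃ = V₂·(P₂/P₃) = 0.2371 L.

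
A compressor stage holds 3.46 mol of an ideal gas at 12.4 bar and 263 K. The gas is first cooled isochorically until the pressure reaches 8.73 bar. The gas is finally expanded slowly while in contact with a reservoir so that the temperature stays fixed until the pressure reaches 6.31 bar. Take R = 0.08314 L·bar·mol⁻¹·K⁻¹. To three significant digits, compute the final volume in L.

V₃ ≈ 8.44 L

From PV = nRT: V₁ = nRT₁/P₁ = 6.101 L.
Isochoric, so P/T is constant: V₂ = V₁; T₂ = T₁·(P₂/P₁) = 185.2 K.
Isothermal, so P V is constant: T₃ = T₂; V₃ = V₂·(P₂/P₃) = 8.441 L.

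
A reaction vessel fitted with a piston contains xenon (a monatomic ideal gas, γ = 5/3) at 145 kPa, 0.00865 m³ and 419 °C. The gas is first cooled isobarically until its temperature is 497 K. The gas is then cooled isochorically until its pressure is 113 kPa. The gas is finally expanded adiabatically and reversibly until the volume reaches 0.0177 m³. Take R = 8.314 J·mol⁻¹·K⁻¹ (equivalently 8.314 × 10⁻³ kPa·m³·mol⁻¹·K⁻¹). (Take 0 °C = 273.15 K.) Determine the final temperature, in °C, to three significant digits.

Convert: T₁ = 692.1 K.
Isobaric, so V/T is constant: P₂ = P₁; V₂ = V₁·(T₂/T₁) = 0.006211 m³.
V constant ⇒ P ∝ T: V₃ = V₂; T₃ = T₂·(P₃/P₂) = 387.3 K.
Adiabatic (γ = 5/3), T V^(γ−1) and P V^γ constant: T₄ = T₃·(V₃/V₄)^(γ−1) = 192.7 K; P₄ = P₃·(V₃/V₄)^γ = 19.73 kPa.

T₄ ≈ -80.5 °C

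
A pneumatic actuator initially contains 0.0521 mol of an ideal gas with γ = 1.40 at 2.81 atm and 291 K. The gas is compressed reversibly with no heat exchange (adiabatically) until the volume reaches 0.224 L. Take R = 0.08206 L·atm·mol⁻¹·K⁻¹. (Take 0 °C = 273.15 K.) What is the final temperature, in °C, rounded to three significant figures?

From PV = nRT: V₁ = nRT₁/P₁ = 0.4427 L.
Reversible adiabatic, γ = 1.40: T₂ = T₁·(V₁/V₂)^(γ−1) = 382.2 K; P₂ = P₁·(V₁/V₂)^γ = 7.294 atm.

T₂ ≈ 109 °C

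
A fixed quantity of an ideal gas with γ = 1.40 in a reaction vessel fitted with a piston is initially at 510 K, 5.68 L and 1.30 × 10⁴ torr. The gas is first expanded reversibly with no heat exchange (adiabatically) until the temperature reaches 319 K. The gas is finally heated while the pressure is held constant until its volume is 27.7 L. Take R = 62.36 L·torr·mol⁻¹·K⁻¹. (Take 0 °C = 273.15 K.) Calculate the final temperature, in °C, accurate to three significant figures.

Reversible adiabatic, γ = 1.40: P₂ = P₁·(T₂/T₁)^(γ/(γ−1)) = 2516 torr; V₂ = V₁·(T₁/T₂)^(1/(γ−1)) = 18.36 L.
P constant ⇒ V ∝ T: P₃ = P₂; T₃ = T₂·(V₃/V₂) = 481.4 K.

T₃ ≈ 208 °C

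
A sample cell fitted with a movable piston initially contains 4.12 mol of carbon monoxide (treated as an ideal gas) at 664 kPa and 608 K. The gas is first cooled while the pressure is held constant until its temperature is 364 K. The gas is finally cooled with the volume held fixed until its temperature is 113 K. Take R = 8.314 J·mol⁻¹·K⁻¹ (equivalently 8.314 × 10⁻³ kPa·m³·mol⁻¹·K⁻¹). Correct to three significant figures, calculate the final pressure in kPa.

P₃ ≈ 206 kPa

From PV = nRT: V₁ = nRT₁/P₁ = 0.03136 m³.
P constant ⇒ V ∝ T: P₂ = P₁; V₂ = V₁·(T₂/T₁) = 0.01878 m³.
Isochoric, so P/T is constant: V₃ = V₂; P₃ = P₂·(T₃/T₂) = 206.1 kPa.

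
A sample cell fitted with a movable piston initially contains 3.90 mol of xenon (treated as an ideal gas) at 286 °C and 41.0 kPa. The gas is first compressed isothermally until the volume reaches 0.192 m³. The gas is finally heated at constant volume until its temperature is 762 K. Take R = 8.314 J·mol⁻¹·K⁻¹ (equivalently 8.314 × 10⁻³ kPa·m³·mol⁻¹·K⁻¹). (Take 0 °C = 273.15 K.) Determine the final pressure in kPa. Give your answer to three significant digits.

P₃ ≈ 129 kPa

Convert: T₁ = 559.1 K.
From PV = nRT: V₁ = nRT₁/P₁ = 0.4422 m³.
T constant ⇒ Boyle's law P V = const: T₂ = T₁; P₂ = P₁·(V₁/V₂) = 94.43 kPa.
Isochoric, so P/T is constant: V₃ = V₂; P₃ = P₂·(T₃/T₂) = 128.7 kPa.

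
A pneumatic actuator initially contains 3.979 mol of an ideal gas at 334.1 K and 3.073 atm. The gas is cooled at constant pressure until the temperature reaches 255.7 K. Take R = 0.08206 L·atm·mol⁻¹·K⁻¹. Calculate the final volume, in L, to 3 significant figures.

V₂ ≈ 27.2 L

From PV = nRT: V₁ = nRT₁/P₁ = 35.50 L.
P constant ⇒ V ∝ T: P₂ = P₁; V₂ = V₁·(T₂/T₁) = 27.17 L.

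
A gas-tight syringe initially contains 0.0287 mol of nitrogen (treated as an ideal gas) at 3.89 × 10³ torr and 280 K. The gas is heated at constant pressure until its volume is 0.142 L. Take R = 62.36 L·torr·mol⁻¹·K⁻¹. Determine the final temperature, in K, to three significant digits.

T₂ ≈ 309 K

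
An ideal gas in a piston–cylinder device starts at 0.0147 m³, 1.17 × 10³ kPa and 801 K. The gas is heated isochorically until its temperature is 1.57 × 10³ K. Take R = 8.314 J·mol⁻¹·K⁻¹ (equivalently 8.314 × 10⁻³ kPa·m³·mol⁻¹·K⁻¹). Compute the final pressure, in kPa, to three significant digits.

V constant ⇒ P ∝ T: V₂ = V₁; P₂ = P₁·(T₂/T₁) = 2293 kPa.

P₂ ≈ 2.29e+03 kPa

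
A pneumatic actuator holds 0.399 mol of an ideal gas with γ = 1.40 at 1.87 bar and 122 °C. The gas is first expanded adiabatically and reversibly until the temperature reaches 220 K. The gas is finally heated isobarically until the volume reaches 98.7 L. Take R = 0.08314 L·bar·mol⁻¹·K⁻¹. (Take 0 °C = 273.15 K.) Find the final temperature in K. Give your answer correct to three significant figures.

T₃ ≈ 716 K

Convert: T₁ = 395.1 K.
From PV = nRT: V₁ = nRT₁/P₁ = 7.010 L.
Adiabatic (γ = 1.40), T V^(γ−1) and P V^γ constant: P₂ = P₁·(T₂/T₁)^(γ/(γ−1)) = 0.2408 bar; V₂ = V₁·(T₁/T₂)^(1/(γ−1)) = 30.31 L.
P constant ⇒ V ∝ T: P₃ = P₂; T₃ = T₂·(V₃/V₂) = 716.5 K.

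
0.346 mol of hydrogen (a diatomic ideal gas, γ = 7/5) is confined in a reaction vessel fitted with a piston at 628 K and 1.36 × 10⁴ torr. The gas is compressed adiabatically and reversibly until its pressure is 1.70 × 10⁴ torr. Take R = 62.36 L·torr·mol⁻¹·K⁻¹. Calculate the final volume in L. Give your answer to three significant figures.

From PV = nRT: V₁ = nRT₁/P₁ = 0.9963 L.
Adiabatic (γ = 7/5), T V^(γ−1) and P V^γ constant: T₂ = T₁·(P₂/P₁)^((γ−1)/γ) = 669.3 K; V₂ = V₁·(P₁/P₂)^(1/γ) = 0.8495 L.

V₂ ≈ 0.850 L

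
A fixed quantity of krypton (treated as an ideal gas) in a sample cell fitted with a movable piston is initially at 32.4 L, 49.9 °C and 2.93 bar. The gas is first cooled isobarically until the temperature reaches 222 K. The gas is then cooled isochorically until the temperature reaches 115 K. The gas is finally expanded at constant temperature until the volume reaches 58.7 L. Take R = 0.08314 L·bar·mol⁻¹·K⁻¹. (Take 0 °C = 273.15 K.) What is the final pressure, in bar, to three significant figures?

P₄ ≈ 0.576 bar

Convert: T₁ = 323.0 K.
P constant ⇒ V ∝ T: P₂ = P₁; V₂ = V₁·(T₂/T₁) = 22.27 L.
V constant ⇒ P ∝ T: V₃ = V₂; P₃ = P₂·(T₃/T₂) = 1.518 bar.
Isothermal, so P V is constant: T₄ = T₃; P₄ = P₃·(V₃/V₄) = 0.5757 bar.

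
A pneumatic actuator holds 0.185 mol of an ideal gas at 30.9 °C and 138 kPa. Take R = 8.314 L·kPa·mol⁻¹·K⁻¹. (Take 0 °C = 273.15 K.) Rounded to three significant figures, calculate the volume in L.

V ≈ 3.39 L

Convert: T = 304.05 K.
PV = nRT ⇒ V = nRT/P = (0.185 × 8.314 × 304.05) / 138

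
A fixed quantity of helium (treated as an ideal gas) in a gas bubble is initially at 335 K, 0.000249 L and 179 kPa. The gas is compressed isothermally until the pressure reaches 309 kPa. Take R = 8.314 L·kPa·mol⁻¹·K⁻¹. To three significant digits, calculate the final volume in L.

V₂ ≈ 0.000144 L

Isothermal, so P V is constant: T₂ = T₁; V₂ = V₁·(P₁/P₂) = 0.0001442 L.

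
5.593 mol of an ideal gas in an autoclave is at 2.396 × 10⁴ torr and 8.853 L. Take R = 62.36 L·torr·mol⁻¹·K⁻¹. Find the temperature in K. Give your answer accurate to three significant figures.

T ≈ 608 K

PV = nRT ⇒ T = PV/(nR) = (2.396e+04 × 8.853) / (5.593 × 62.36)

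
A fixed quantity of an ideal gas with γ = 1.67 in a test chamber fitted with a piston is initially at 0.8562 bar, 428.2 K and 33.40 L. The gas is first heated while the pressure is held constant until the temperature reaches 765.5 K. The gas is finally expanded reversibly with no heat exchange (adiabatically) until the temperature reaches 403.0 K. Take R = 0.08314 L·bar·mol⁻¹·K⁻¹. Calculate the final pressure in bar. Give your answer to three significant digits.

P₃ ≈ 0.173 bar

Isobaric, so V/T is constant: P₂ = P₁; V₂ = V₁·(T₂/T₁) = 59.71 L.
Adiabatic (γ = 1.67), T V^(γ−1) and P V^γ constant: P₃ = P₂·(T₃/T₂)^(γ/(γ−1)) = 0.1730 bar; V₃ = V₂·(T₂/T₃)^(1/(γ−1)) = 155.6 L.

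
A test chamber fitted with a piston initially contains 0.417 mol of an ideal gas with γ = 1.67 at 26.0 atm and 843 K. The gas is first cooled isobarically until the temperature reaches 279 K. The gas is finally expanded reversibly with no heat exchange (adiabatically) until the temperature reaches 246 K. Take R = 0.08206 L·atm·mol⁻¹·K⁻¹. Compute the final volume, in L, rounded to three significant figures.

From PV = nRT: V₁ = nRT₁/P₁ = 1.109 L.
P constant ⇒ V ∝ T: P₂ = P₁; V₂ = V₁·(T₂/T₁) = 0.3672 L.
Reversible adiabatic, γ = 1.67: P₃ = P₂·(T₃/T₂)^(γ/(γ−1)) = 19.00 atm; V₃ = V₂·(T₂/T₃)^(1/(γ−1)) = 0.4431 L.

V₃ ≈ 0.443 L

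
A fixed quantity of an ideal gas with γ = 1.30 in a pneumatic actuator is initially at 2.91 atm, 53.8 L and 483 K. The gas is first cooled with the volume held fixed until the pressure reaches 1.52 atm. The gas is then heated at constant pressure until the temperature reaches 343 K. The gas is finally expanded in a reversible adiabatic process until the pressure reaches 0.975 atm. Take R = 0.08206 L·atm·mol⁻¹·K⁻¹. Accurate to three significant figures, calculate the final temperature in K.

Isochoric, so P/T is constant: V₂ = V₁; T₂ = T₁·(P₂/P₁) = 252.3 K.
Isobaric, so V/T is constant: P₃ = P₂; V₃ = V₂·(T₃/T₂) = 73.14 L.
Reversible adiabatic, γ = 1.30: T₄ = T₃·(P₄/P₃)^((γ−1)/γ) = 309.6 K; V₄ = V₃·(P₃/P₄)^(1/γ) = 102.9 L.

T₄ ≈ 310 K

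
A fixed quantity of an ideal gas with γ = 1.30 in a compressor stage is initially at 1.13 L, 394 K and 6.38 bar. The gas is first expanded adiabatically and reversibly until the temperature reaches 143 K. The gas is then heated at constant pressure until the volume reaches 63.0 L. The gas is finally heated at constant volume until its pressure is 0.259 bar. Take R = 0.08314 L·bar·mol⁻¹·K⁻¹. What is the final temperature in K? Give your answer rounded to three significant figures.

Reversible adiabatic, γ = 1.30: P₂ = P₁·(T₂/T₁)^(γ/(γ−1)) = 0.07897 bar; V₂ = V₁·(T₁/T₂)^(1/(γ−1)) = 33.13 L.
P constant ⇒ V ∝ T: P₃ = P₂; T₃ = T₂·(V₃/V₂) = 271.9 K.
Isochoric, so P/T is constant: V₄ = V₃; T₄ = T₃·(P₄/P₃) = 891.7 K.

T₄ ≈ 892 K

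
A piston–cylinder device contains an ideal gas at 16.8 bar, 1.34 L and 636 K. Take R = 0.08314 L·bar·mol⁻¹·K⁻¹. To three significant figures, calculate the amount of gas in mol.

PV = nRT ⇒ n = PV/(RT) = (16.8 × 1.34) / (0.08314 × 636)

n ≈ 0.426 mol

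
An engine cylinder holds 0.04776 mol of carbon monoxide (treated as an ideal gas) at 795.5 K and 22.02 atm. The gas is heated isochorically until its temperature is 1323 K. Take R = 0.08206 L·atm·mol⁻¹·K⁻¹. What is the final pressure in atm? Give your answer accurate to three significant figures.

From PV = nRT: V₁ = nRT₁/P₁ = 0.1416 L.
Isochoric, so P/T is constant: V₂ = V₁; P₂ = P₁·(T₂/T₁) = 36.62 atm.

P₂ ≈ 36.6 atm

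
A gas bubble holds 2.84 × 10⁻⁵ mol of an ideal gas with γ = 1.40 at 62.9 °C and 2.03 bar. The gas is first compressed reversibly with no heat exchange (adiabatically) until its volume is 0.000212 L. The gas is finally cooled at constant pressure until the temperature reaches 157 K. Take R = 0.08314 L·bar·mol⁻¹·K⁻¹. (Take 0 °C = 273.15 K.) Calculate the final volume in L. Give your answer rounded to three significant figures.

Convert: T₁ = 336.0 K.
From PV = nRT: V₁ = nRT₁/P₁ = 0.0003909 L.
Adiabatic (γ = 1.40), T V^(γ−1) and P V^γ constant: T₂ = T₁·(V₁/V₂)^(γ−1) = 429.2 K; P₂ = P₁·(V₁/V₂)^γ = 4.781 bar.
Isobaric, so V/T is constant: P₃ = P₂; V₃ = V₂·(T₃/T₂) = 7.754e-05 L.

V₃ ≈ 7.75e-05 L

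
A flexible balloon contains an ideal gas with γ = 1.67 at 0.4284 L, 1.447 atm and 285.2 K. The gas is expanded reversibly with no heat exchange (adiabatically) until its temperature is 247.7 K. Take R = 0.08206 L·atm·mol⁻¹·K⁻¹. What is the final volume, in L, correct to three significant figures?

Reversible adiabatic, γ = 1.67: P₂ = P₁·(T₂/T₁)^(γ/(γ−1)) = 1.018 atm; V₂ = V₁·(T₁/T₂)^(1/(γ−1)) = 0.5287 L.

V₂ ≈ 0.529 L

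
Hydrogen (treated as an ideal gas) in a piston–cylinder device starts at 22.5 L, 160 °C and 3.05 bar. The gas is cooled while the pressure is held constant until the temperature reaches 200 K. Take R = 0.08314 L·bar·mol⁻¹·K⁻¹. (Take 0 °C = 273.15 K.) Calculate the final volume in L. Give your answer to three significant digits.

Convert: T₁ = 433.1 K.
P constant ⇒ V ∝ T: P₂ = P₁; V₂ = V₁·(T₂/T₁) = 10.39 L.

V₂ ≈ 10.4 L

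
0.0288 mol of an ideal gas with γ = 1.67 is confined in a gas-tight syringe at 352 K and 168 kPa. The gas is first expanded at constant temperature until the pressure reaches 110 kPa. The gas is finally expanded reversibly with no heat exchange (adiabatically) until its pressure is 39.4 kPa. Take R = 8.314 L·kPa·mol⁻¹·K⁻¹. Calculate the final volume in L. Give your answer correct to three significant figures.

V₃ ≈ 1.42 L

From PV = nRT: V₁ = nRT₁/P₁ = 0.5017 L.
Isothermal, so P V is constant: T₂ = T₁; V₂ = V₁·(P₁/P₂) = 0.7662 L.
Adiabatic (γ = 1.67), T V^(γ−1) and P V^γ constant: T₃ = T₂·(P₃/P₂)^((γ−1)/γ) = 233.2 K; V₃ = V₂·(P₂/P₃)^(1/γ) = 1.417 L.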